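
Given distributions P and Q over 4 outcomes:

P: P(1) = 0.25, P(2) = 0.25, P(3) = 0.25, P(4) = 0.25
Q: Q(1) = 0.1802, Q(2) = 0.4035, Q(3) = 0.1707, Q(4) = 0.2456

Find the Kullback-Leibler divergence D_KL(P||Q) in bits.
0.0894 bits

D_KL(P||Q) = Σ P(x) log₂(P(x)/Q(x))

Computing term by term:
  P(1)·log₂(P(1)/Q(1)) = 0.25·log₂(0.25/0.1802) = 0.11808
  P(2)·log₂(P(2)/Q(2)) = 0.25·log₂(0.25/0.4035) = -0.17266
  P(3)·log₂(P(3)/Q(3)) = 0.25·log₂(0.25/0.1707) = 0.13762
  P(4)·log₂(P(4)/Q(4)) = 0.25·log₂(0.25/0.2456) = 0.00640

D_KL(P||Q) = 0.11808 - 0.17266 + 0.13762 + 0.00640 = 0.08944 ≈ 0.0894 bits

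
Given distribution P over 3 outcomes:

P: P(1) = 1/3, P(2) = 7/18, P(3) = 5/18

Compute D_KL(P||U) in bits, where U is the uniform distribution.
0.0134 bits

U(i) = 1/3 for all i

D_KL(P||U) = Σ P(x) log₂(P(x) / (1/3))
           = Σ P(x) log₂(P(x)) + log₂(3)
           = log₂(3) - H(P)

H(P) = -Σ P(x) log₂(P(x)):
  -P(1)·log₂(P(1)) = -(1/3)·log₂(1/3) = 0.52832
  -P(2)·log₂(P(2)) = -(7/18)·log₂(7/18) = 0.52989
  -P(3)·log₂(P(3)) = -(5/18)·log₂(5/18) = 0.51333
H(P) = 0.52832 + 0.52989 + 0.51333 = 1.57154 bits

log₂(3) = 1.58496 bits

D_KL(P||U) = 1.58496 - 1.57154 = 0.01342 ≈ 0.0134 bits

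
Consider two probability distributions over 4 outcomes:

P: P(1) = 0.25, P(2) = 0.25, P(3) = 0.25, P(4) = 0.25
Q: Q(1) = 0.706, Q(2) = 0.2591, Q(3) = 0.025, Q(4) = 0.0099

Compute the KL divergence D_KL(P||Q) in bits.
1.6077 bits

D_KL(P||Q) = Σ P(x) log₂(P(x)/Q(x))

Computing term by term:
  P(1)·log₂(P(1)/Q(1)) = 0.25·log₂(0.25/0.706) = -0.37444
  P(2)·log₂(P(2)/Q(2)) = 0.25·log₂(0.25/0.2591) = -0.01290
  P(3)·log₂(P(3)/Q(3)) = 0.25·log₂(0.25/0.025) = 0.83048
  P(4)·log₂(P(4)/Q(4)) = 0.25·log₂(0.25/0.0099) = 1.16459

D_KL(P||Q) = -0.37444 - 0.01290 + 0.83048 + 1.16459 = 1.60773 ≈ 1.6077 bits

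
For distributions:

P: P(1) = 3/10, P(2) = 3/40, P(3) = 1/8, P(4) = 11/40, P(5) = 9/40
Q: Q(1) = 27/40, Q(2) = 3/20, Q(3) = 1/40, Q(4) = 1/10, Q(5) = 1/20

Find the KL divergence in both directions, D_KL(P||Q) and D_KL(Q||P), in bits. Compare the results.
D_KL(P||Q) = 0.7538 bits, D_KL(Q||P) = 0.6272 bits. D_KL(P||Q) is larger than D_KL(Q||P) by 0.1266 bits; the two directions differ.

D_KL(P||Q) = Σ P(x) log₂(P(x)/Q(x))

Computing term by term:
  P(1)·log₂(P(1)/Q(1)) = (3/10)·log₂((3/10)/(27/40)) = -0.35098
  P(2)·log₂(P(2)/Q(2)) = (3/40)·log₂((3/40)/(3/20)) = -0.07500
  P(3)·log₂(P(3)/Q(3)) = (1/8)·log₂((1/8)/(1/40)) = 0.29024
  P(4)·log₂(P(4)/Q(4)) = (11/40)·log₂((11/40)/(1/10)) = 0.40134
  P(5)·log₂(P(5)/Q(5)) = (9/40)·log₂((9/40)/(1/20)) = 0.48823

D_KL(P||Q) = -0.35098 - 0.07500 + 0.29024 + 0.40134 + 0.48823 = 0.75383 ≈ 0.7538 bits

D_KL(Q||P) = Σ Q(x) log₂(Q(x)/P(x))

Computing term by term:
  Q(1)·log₂(Q(1)/P(1)) = (27/40)·log₂((27/40)/(3/10)) = 0.78970
  Q(2)·log₂(Q(2)/P(2)) = (3/20)·log₂((3/20)/(3/40)) = 0.15000
  Q(3)·log₂(Q(3)/P(3)) = (1/40)·log₂((1/40)/(1/8)) = -0.05805
  Q(4)·log₂(Q(4)/P(4)) = (1/10)·log₂((1/10)/(11/40)) = -0.14594
  Q(5)·log₂(Q(5)/P(5)) = (1/20)·log₂((1/20)/(9/40)) = -0.10850

D_KL(Q||P) = 0.78970 + 0.15000 - 0.05805 - 0.14594 - 0.10850 = 0.62721 ≈ 0.6272 bits

These are NOT equal (difference: 0.1266 bits). KL divergence is asymmetric: D_KL(P||Q) ≠ D_KL(Q||P) in general.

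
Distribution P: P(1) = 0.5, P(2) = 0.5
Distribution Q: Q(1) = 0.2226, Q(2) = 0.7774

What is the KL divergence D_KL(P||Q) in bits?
0.2654 bits

D_KL(P||Q) = Σ P(x) log₂(P(x)/Q(x))

Computing term by term:
  P(1)·log₂(P(1)/Q(1)) = 0.5·log₂(0.5/0.2226) = 0.58374
  P(2)·log₂(P(2)/Q(2)) = 0.5·log₂(0.5/0.7774) = -0.31836

D_KL(P||Q) = 0.58374 - 0.31836 = 0.26538 ≈ 0.2654 bits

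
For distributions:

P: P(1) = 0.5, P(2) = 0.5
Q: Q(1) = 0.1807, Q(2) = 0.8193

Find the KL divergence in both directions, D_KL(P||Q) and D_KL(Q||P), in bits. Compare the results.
D_KL(P||Q) = 0.3779 bits, D_KL(Q||P) = 0.3184 bits. D_KL(P||Q) is larger than D_KL(Q||P) by 0.0595 bits; the two directions differ.

D_KL(P||Q) = Σ P(x) log₂(P(x)/Q(x))

Computing term by term:
  P(1)·log₂(P(1)/Q(1)) = 0.5·log₂(0.5/0.1807) = 0.73417
  P(2)·log₂(P(2)/Q(2)) = 0.5·log₂(0.5/0.8193) = -0.35623

D_KL(P||Q) = 0.73417 - 0.35623 = 0.37794 ≈ 0.3779 bits

D_KL(Q||P) = Σ Q(x) log₂(Q(x)/P(x))

Computing term by term:
  Q(1)·log₂(Q(1)/P(1)) = 0.1807·log₂(0.1807/0.5) = -0.26533
  Q(2)·log₂(Q(2)/P(2)) = 0.8193·log₂(0.8193/0.5) = 0.58372

D_KL(Q||P) = -0.26533 + 0.58372 = 0.31839 ≈ 0.3184 bits

These are NOT equal (difference: 0.0595 bits). KL divergence is asymmetric: D_KL(P||Q) ≠ D_KL(Q||P) in general.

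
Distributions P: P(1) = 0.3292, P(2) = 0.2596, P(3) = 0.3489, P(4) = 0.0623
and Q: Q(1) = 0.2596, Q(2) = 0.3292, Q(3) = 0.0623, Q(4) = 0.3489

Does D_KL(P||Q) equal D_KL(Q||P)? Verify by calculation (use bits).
D_KL(P||Q) = 0.7362 bits, D_KL(Q||P) = 0.7362 bits. Yes — for this pair D_KL(P||Q) = D_KL(Q||P).

D_KL(P||Q) = Σ P(x) log₂(P(x)/Q(x))

Computing term by term:
  P(1)·log₂(P(1)/Q(1)) = 0.3292·log₂(0.3292/0.2596) = 0.11281
  P(2)·log₂(P(2)/Q(2)) = 0.2596·log₂(0.2596/0.3292) = -0.08896
  P(3)·log₂(P(3)/Q(3)) = 0.3489·log₂(0.3489/0.0623) = 0.86719
  P(4)·log₂(P(4)/Q(4)) = 0.0623·log₂(0.0623/0.3489) = -0.15485

D_KL(P||Q) = 0.11281 - 0.08896 + 0.86719 - 0.15485 = 0.73619 ≈ 0.7362 bits

D_KL(Q||P) = Σ Q(x) log₂(Q(x)/P(x))

Computing term by term:
  Q(1)·log₂(Q(1)/P(1)) = 0.2596·log₂(0.2596/0.3292) = -0.08896
  Q(2)·log₂(Q(2)/P(2)) = 0.3292·log₂(0.3292/0.2596) = 0.11281
  Q(3)·log₂(Q(3)/P(3)) = 0.0623·log₂(0.0623/0.3489) = -0.15485
  Q(4)·log₂(Q(4)/P(4)) = 0.3489·log₂(0.3489/0.0623) = 0.86719

D_KL(Q||P) = -0.08896 + 0.11281 - 0.15485 + 0.86719 = 0.73619 ≈ 0.7362 bits

These ARE equal here. Q is P with outcomes relabeled (Q(1) = P(2), Q(2) = P(1), Q(3) = P(4), Q(4) = P(3)) by a relabeling that is its own inverse, so the two sums contain exactly the same terms in a different order. This is a special case — KL divergence is not symmetric in general: D_KL(P||Q) ≠ D_KL(Q||P) for most P, Q.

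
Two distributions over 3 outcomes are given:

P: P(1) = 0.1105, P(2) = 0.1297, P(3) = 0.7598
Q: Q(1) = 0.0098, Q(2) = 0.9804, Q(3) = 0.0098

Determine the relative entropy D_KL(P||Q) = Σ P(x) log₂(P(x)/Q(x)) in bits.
4.7768 bits

D_KL(P||Q) = Σ P(x) log₂(P(x)/Q(x))

Computing term by term:
  P(1)·log₂(P(1)/Q(1)) = 0.1105·log₂(0.1105/0.0098) = 0.38621
  P(2)·log₂(P(2)/Q(2)) = 0.1297·log₂(0.1297/0.9804) = -0.37849
  P(3)·log₂(P(3)/Q(3)) = 0.7598·log₂(0.7598/0.0098) = 4.76903

D_KL(P||Q) = 0.38621 - 0.37849 + 4.76903 = 4.77675 ≈ 4.7768 bits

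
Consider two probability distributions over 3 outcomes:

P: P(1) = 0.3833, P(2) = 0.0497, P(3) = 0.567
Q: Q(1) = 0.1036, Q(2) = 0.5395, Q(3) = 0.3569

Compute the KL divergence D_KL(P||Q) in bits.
0.9311 bits

D_KL(P||Q) = Σ P(x) log₂(P(x)/Q(x))

Computing term by term:
  P(1)·log₂(P(1)/Q(1)) = 0.3833·log₂(0.3833/0.1036) = 0.72346
  P(2)·log₂(P(2)/Q(2)) = 0.0497·log₂(0.0497/0.5395) = -0.17098
  P(3)·log₂(P(3)/Q(3)) = 0.567·log₂(0.567/0.3569) = 0.37866

D_KL(P||Q) = 0.72346 - 0.17098 + 0.37866 = 0.93114 ≈ 0.9311 bits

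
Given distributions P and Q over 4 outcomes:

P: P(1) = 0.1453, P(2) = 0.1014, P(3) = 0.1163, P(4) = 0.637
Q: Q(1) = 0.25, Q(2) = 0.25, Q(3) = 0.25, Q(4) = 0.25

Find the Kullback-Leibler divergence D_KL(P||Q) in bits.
0.4854 bits

D_KL(P||Q) = Σ P(x) log₂(P(x)/Q(x))

Computing term by term:
  P(1)·log₂(P(1)/Q(1)) = 0.1453·log₂(0.1453/0.25) = -0.11375
  P(2)·log₂(P(2)/Q(2)) = 0.1014·log₂(0.1014/0.25) = -0.13201
  P(3)·log₂(P(3)/Q(3)) = 0.1163·log₂(0.1163/0.25) = -0.12840
  P(4)·log₂(P(4)/Q(4)) = 0.637·log₂(0.637/0.25) = 0.85955

D_KL(P||Q) = -0.11375 - 0.13201 - 0.12840 + 0.85955 = 0.48539 ≈ 0.4854 bits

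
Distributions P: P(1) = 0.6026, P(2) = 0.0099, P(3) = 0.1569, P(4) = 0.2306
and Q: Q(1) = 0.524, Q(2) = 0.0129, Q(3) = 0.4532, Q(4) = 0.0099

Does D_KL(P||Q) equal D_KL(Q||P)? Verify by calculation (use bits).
D_KL(P||Q) = 0.9250 bits, D_KL(Q||P) = 0.5478 bits. No — D_KL(P||Q) ≠ D_KL(Q||P) for this pair.

D_KL(P||Q) = Σ P(x) log₂(P(x)/Q(x))

Computing term by term:
  P(1)·log₂(P(1)/Q(1)) = 0.6026·log₂(0.6026/0.524) = 0.12150
  P(2)·log₂(P(2)/Q(2)) = 0.0099·log₂(0.0099/0.0129) = -0.00378
  P(3)·log₂(P(3)/Q(3)) = 0.1569·log₂(0.1569/0.4532) = -0.24010
  P(4)·log₂(P(4)/Q(4)) = 0.2306·log₂(0.2306/0.0099) = 1.04734

D_KL(P||Q) = 0.12150 - 0.00378 - 0.24010 + 1.04734 = 0.92496 ≈ 0.9250 bits

D_KL(Q||P) = Σ Q(x) log₂(Q(x)/P(x))

Computing term by term:
  Q(1)·log₂(Q(1)/P(1)) = 0.524·log₂(0.524/0.6026) = -0.10566
  Q(2)·log₂(Q(2)/P(2)) = 0.0129·log₂(0.0129/0.0099) = 0.00493
  Q(3)·log₂(Q(3)/P(3)) = 0.4532·log₂(0.4532/0.1569) = 0.69353
  Q(4)·log₂(Q(4)/P(4)) = 0.0099·log₂(0.0099/0.2306) = -0.04496

D_KL(Q||P) = -0.10566 + 0.00493 + 0.69353 - 0.04496 = 0.54784 ≈ 0.5478 bits

These are NOT equal (difference: 0.3772 bits). KL divergence is asymmetric: D_KL(P||Q) ≠ D_KL(Q||P) in general.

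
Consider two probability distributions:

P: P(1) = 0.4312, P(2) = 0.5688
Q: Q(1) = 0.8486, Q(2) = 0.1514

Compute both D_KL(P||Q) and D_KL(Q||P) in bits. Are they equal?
D_KL(P||Q) = 0.6650 bits, D_KL(Q||P) = 0.5397 bits. No, they are not equal.

D_KL(P||Q) = Σ P(x) log₂(P(x)/Q(x))

Computing term by term:
  P(1)·log₂(P(1)/Q(1)) = 0.4312·log₂(0.4312/0.8486) = -0.42116
  P(2)·log₂(P(2)/Q(2)) = 0.5688·log₂(0.5688/0.1514) = 1.08616

D_KL(P||Q) = -0.42116 + 1.08616 = 0.66500 ≈ 0.6650 bits

D_KL(Q||P) = Σ Q(x) log₂(Q(x)/P(x))

Computing term by term:
  Q(1)·log₂(Q(1)/P(1)) = 0.8486·log₂(0.8486/0.4312) = 0.82885
  Q(2)·log₂(Q(2)/P(2)) = 0.1514·log₂(0.1514/0.5688) = -0.28911

D_KL(Q||P) = 0.82885 - 0.28911 = 0.53974 ≈ 0.5397 bits

These are NOT equal (difference: 0.1253 bits). KL divergence is asymmetric: D_KL(P||Q) ≠ D_KL(Q||P) in general.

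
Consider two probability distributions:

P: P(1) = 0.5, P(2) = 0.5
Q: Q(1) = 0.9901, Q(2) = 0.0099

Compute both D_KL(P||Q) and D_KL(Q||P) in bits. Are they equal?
D_KL(P||Q) = 2.3364 bits, D_KL(Q||P) = 0.9199 bits. No, they are not equal.

D_KL(P||Q) = Σ P(x) log₂(P(x)/Q(x))

Computing term by term:
  P(1)·log₂(P(1)/Q(1)) = 0.5·log₂(0.5/0.9901) = -0.49282
  P(2)·log₂(P(2)/Q(2)) = 0.5·log₂(0.5/0.0099) = 2.82918

D_KL(P||Q) = -0.49282 + 2.82918 = 2.33636 ≈ 2.3364 bits

D_KL(Q||P) = Σ Q(x) log₂(Q(x)/P(x))

Computing term by term:
  Q(1)·log₂(Q(1)/P(1)) = 0.9901·log₂(0.9901/0.5) = 0.97589
  Q(2)·log₂(Q(2)/P(2)) = 0.0099·log₂(0.0099/0.5) = -0.05602

D_KL(Q||P) = 0.97589 - 0.05602 = 0.91987 ≈ 0.9199 bits

These are NOT equal (difference: 1.4165 bits). KL divergence is asymmetric: D_KL(P||Q) ≠ D_KL(Q||P) in general.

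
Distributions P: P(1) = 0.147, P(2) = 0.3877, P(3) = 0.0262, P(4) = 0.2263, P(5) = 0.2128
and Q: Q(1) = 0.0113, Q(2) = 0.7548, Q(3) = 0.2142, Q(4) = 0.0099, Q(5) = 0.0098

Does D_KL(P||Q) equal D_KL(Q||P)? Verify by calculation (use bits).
D_KL(P||Q) = 2.0587 bits, D_KL(Q||P) = 1.2447 bits. No — D_KL(P||Q) ≠ D_KL(Q||P) for this pair.

D_KL(P||Q) = Σ P(x) log₂(P(x)/Q(x))

Computing term by term:
  P(1)·log₂(P(1)/Q(1)) = 0.147·log₂(0.147/0.0113) = 0.54411
  P(2)·log₂(P(2)/Q(2)) = 0.3877·log₂(0.3877/0.7548) = -0.37264
  P(3)·log₂(P(3)/Q(3)) = 0.0262·log₂(0.0262/0.2142) = -0.07942
  P(4)·log₂(P(4)/Q(4)) = 0.2263·log₂(0.2263/0.0099) = 1.02167
  P(5)·log₂(P(5)/Q(5)) = 0.2128·log₂(0.2128/0.0098) = 0.94495

D_KL(P||Q) = 0.54411 - 0.37264 - 0.07942 + 1.02167 + 0.94495 = 2.05867 ≈ 2.0587 bits

D_KL(Q||P) = Σ Q(x) log₂(Q(x)/P(x))

Computing term by term:
  Q(1)·log₂(Q(1)/P(1)) = 0.0113·log₂(0.0113/0.147) = -0.04183
  Q(2)·log₂(Q(2)/P(2)) = 0.7548·log₂(0.7548/0.3877) = 0.72548
  Q(3)·log₂(Q(3)/P(3)) = 0.2142·log₂(0.2142/0.0262) = 0.64931
  Q(4)·log₂(Q(4)/P(4)) = 0.0099·log₂(0.0099/0.2263) = -0.04470
  Q(5)·log₂(Q(5)/P(5)) = 0.0098·log₂(0.0098/0.2128) = -0.04352

D_KL(Q||P) = -0.04183 + 0.72548 + 0.64931 - 0.04470 - 0.04352 = 1.24474 ≈ 1.2447 bits

These are NOT equal (difference: 0.8140 bits). KL divergence is asymmetric: D_KL(P||Q) ≠ D_KL(Q||P) in general.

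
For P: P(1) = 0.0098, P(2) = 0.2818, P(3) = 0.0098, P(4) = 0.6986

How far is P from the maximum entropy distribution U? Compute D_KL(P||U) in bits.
0.9928 bits

U(i) = 1/4 for all i

D_KL(P||U) = Σ P(x) log₂(P(x) / (1/4))
           = Σ P(x) log₂(P(x)) + log₂(4)
           = log₂(4) - H(P)

H(P) = -Σ P(x) log₂(P(x)):
  -P(1)·log₂(P(1)) = -(0.0098)·log₂(0.0098) = 0.06540
  -P(2)·log₂(P(2)) = -(0.2818)·log₂(0.2818) = 0.51492
  -P(3)·log₂(P(3)) = -(0.0098)·log₂(0.0098) = 0.06540
  -P(4)·log₂(P(4)) = -(0.6986)·log₂(0.6986) = 0.36150
H(P) = 0.06540 + 0.51492 + 0.06540 + 0.36150 = 1.00722 bits

log₂(4) = 2.00000 bits

D_KL(P||U) = 2.00000 - 1.00722 = 0.99278 ≈ 0.9928 bits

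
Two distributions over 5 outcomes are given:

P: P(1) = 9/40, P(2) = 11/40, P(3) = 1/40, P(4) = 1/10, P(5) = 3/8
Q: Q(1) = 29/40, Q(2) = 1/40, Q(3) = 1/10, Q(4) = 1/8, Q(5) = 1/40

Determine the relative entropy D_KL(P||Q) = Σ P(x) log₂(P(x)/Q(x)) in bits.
1.9544 bits

D_KL(P||Q) = Σ P(x) log₂(P(x)/Q(x))

Computing term by term:
  P(1)·log₂(P(1)/Q(1)) = (9/40)·log₂((9/40)/(29/40)) = -0.37981
  P(2)·log₂(P(2)/Q(2)) = (11/40)·log₂((11/40)/(1/40)) = 0.95134
  P(3)·log₂(P(3)/Q(3)) = (1/40)·log₂((1/40)/(1/10)) = -0.05000
  P(4)·log₂(P(4)/Q(4)) = (1/10)·log₂((1/10)/(1/8)) = -0.03219
  P(5)·log₂(P(5)/Q(5)) = (3/8)·log₂((3/8)/(1/40)) = 1.46508

D_KL(P||Q) = -0.37981 + 0.95134 - 0.05000 - 0.03219 + 1.46508 = 1.95442 ≈ 1.9544 bits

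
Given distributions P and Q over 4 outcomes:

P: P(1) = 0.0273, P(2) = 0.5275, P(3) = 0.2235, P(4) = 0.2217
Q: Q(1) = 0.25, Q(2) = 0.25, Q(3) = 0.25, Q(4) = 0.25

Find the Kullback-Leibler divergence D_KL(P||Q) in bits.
0.4065 bits

D_KL(P||Q) = Σ P(x) log₂(P(x)/Q(x))

Computing term by term:
  P(1)·log₂(P(1)/Q(1)) = 0.0273·log₂(0.0273/0.25) = -0.08722
  P(2)·log₂(P(2)/Q(2)) = 0.5275·log₂(0.5275/0.25) = 0.56825
  P(3)·log₂(P(3)/Q(3)) = 0.2235·log₂(0.2235/0.25) = -0.03613
  P(4)·log₂(P(4)/Q(4)) = 0.2217·log₂(0.2217/0.25) = -0.03842

D_KL(P||Q) = -0.08722 + 0.56825 - 0.03613 - 0.03842 = 0.40648 ≈ 0.4065 bits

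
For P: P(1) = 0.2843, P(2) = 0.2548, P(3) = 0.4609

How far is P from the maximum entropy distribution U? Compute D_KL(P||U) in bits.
0.0514 bits

U(i) = 1/3 for all i

D_KL(P||U) = Σ P(x) log₂(P(x) / (1/3))
           = Σ P(x) log₂(P(x)) + log₂(3)
           = log₂(3) - H(P)

H(P) = -Σ P(x) log₂(P(x)):
  -P(1)·log₂(P(1)) = -(0.2843)·log₂(0.2843) = 0.51587
  -P(2)·log₂(P(2)) = -(0.2548)·log₂(0.2548) = 0.50261
  -P(3)·log₂(P(3)) = -(0.4609)·log₂(0.4609) = 0.51504
H(P) = 0.51587 + 0.50261 + 0.51504 = 1.53352 bits

log₂(3) = 1.58496 bits

D_KL(P||U) = 1.58496 - 1.53352 = 0.05144 ≈ 0.0514 bits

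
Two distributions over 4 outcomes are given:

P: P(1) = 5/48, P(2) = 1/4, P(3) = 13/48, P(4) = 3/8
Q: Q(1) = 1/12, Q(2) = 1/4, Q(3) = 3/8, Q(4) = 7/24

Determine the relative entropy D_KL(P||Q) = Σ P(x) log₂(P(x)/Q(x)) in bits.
0.0423 bits

D_KL(P||Q) = Σ P(x) log₂(P(x)/Q(x))

Computing term by term:
  P(1)·log₂(P(1)/Q(1)) = (5/48)·log₂((5/48)/(1/12)) = 0.03353
  P(2)·log₂(P(2)/Q(2)) = (1/4)·log₂((1/4)/(1/4)) = 0.00000
  P(3)·log₂(P(3)/Q(3)) = (13/48)·log₂((13/48)/(3/8)) = -0.12715
  P(4)·log₂(P(4)/Q(4)) = (3/8)·log₂((3/8)/(7/24)) = 0.13596

D_KL(P||Q) = 0.03353 + 0.00000 - 0.12715 + 0.13596 = 0.04234 ≈ 0.0423 bits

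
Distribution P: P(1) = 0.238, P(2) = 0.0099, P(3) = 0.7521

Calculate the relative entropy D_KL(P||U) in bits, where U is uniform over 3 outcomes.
0.7170 bits

U(i) = 1/3 for all i

D_KL(P||U) = Σ P(x) log₂(P(x) / (1/3))
           = Σ P(x) log₂(P(x)) + log₂(3)
           = log₂(3) - H(P)

H(P) = -Σ P(x) log₂(P(x)):
  -P(1)·log₂(P(1)) = -(0.238)·log₂(0.238) = 0.49289
  -P(2)·log₂(P(2)) = -(0.0099)·log₂(0.0099) = 0.06592
  -P(3)·log₂(P(3)) = -(0.7521)·log₂(0.7521) = 0.30912
H(P) = 0.49289 + 0.06592 + 0.30912 = 0.86793 bits

log₂(3) = 1.58496 bits

D_KL(P||U) = 1.58496 - 0.86793 = 0.71703 ≈ 0.7170 bits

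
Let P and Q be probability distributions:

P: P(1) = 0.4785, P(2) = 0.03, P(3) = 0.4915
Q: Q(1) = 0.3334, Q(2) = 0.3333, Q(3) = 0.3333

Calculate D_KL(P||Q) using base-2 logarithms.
0.4206 bits

D_KL(P||Q) = Σ P(x) log₂(P(x)/Q(x))

Computing term by term:
  P(1)·log₂(P(1)/Q(1)) = 0.4785·log₂(0.4785/0.3334) = 0.24943
  P(2)·log₂(P(2)/Q(2)) = 0.03·log₂(0.03/0.3333) = -0.10421
  P(3)·log₂(P(3)/Q(3)) = 0.4915·log₂(0.4915/0.3333) = 0.27542

D_KL(P||Q) = 0.24943 - 0.10421 + 0.27542 = 0.42064 ≈ 0.4206 bits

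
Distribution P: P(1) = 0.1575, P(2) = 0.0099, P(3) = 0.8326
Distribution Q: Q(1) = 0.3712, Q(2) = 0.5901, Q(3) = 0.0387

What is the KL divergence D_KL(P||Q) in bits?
3.4329 bits

D_KL(P||Q) = Σ P(x) log₂(P(x)/Q(x))

Computing term by term:
  P(1)·log₂(P(1)/Q(1)) = 0.1575·log₂(0.1575/0.3712) = -0.19480
  P(2)·log₂(P(2)/Q(2)) = 0.0099·log₂(0.0099/0.5901) = -0.05838
  P(3)·log₂(P(3)/Q(3)) = 0.8326·log₂(0.8326/0.0387) = 3.68610

D_KL(P||Q) = -0.19480 - 0.05838 + 3.68610 = 3.43292 ≈ 3.4329 bits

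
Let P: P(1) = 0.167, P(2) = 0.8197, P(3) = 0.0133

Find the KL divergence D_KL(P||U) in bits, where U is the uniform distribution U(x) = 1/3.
0.8357 bits

U(i) = 1/3 for all i

D_KL(P||U) = Σ P(x) log₂(P(x) / (1/3))
           = Σ P(x) log₂(P(x)) + log₂(3)
           = log₂(3) - H(P)

H(P) = -Σ P(x) log₂(P(x)):
  -P(1)·log₂(P(1)) = -(0.167)·log₂(0.167) = 0.43121
  -P(2)·log₂(P(2)) = -(0.8197)·log₂(0.8197) = 0.23512
  -P(3)·log₂(P(3)) = -(0.0133)·log₂(0.0133) = 0.08289
H(P) = 0.43121 + 0.23512 + 0.08289 = 0.74922 bits

log₂(3) = 1.58496 bits

D_KL(P||U) = 1.58496 - 0.74922 = 0.83574 ≈ 0.8357 bits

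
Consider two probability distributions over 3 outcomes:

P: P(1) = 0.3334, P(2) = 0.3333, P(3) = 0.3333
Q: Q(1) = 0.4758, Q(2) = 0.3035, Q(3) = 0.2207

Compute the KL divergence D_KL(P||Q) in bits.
0.0722 bits

D_KL(P||Q) = Σ P(x) log₂(P(x)/Q(x))

Computing term by term:
  P(1)·log₂(P(1)/Q(1)) = 0.3334·log₂(0.3334/0.4758) = -0.17107
  P(2)·log₂(P(2)/Q(2)) = 0.3333·log₂(0.3333/0.3035) = 0.04504
  P(3)·log₂(P(3)/Q(3)) = 0.3333·log₂(0.3333/0.2207) = 0.19823

D_KL(P||Q) = -0.17107 + 0.04504 + 0.19823 = 0.07220 ≈ 0.0722 bits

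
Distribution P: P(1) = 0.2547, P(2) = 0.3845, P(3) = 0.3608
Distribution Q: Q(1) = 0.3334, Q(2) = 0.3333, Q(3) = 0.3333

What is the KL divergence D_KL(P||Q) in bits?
0.0216 bits

D_KL(P||Q) = Σ P(x) log₂(P(x)/Q(x))

Computing term by term:
  P(1)·log₂(P(1)/Q(1)) = 0.2547·log₂(0.2547/0.3334) = -0.09894
  P(2)·log₂(P(2)/Q(2)) = 0.3845·log₂(0.3845/0.3333) = 0.07927
  P(3)·log₂(P(3)/Q(3)) = 0.3608·log₂(0.3608/0.3333) = 0.04127

D_KL(P||Q) = -0.09894 + 0.07927 + 0.04127 = 0.02160 ≈ 0.0216 bits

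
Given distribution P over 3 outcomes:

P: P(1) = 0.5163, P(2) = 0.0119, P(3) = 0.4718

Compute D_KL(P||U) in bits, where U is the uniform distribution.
0.5052 bits

U(i) = 1/3 for all i

D_KL(P||U) = Σ P(x) log₂(P(x) / (1/3))
           = Σ P(x) log₂(P(x)) + log₂(3)
           = log₂(3) - H(P)

H(P) = -Σ P(x) log₂(P(x)):
  -P(1)·log₂(P(1)) = -(0.5163)·log₂(0.5163) = 0.49240
  -P(2)·log₂(P(2)) = -(0.0119)·log₂(0.0119) = 0.07608
  -P(3)·log₂(P(3)) = -(0.4718)·log₂(0.4718) = 0.51131
H(P) = 0.49240 + 0.07608 + 0.51131 = 1.07979 bits

log₂(3) = 1.58496 bits

D_KL(P||U) = 1.58496 - 1.07979 = 0.50517 ≈ 0.5052 bits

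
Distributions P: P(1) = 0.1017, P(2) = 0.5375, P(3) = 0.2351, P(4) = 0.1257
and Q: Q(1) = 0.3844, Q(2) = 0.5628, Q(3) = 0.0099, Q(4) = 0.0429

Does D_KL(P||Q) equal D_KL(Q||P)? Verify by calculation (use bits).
D_KL(P||Q) = 1.0385 bits, D_KL(Q||P) = 0.6630 bits. No — D_KL(P||Q) ≠ D_KL(Q||P) for this pair.

D_KL(P||Q) = Σ P(x) log₂(P(x)/Q(x))

Computing term by term:
  P(1)·log₂(P(1)/Q(1)) = 0.1017·log₂(0.1017/0.3844) = -0.19509
  P(2)·log₂(P(2)/Q(2)) = 0.5375·log₂(0.5375/0.5628) = -0.03567
  P(3)·log₂(P(3)/Q(3)) = 0.2351·log₂(0.2351/0.0099) = 1.07434
  P(4)·log₂(P(4)/Q(4)) = 0.1257·log₂(0.1257/0.0429) = 0.19495

D_KL(P||Q) = -0.19509 - 0.03567 + 1.07434 + 0.19495 = 1.03853 ≈ 1.0385 bits

D_KL(Q||P) = Σ Q(x) log₂(Q(x)/P(x))

Computing term by term:
  Q(1)·log₂(Q(1)/P(1)) = 0.3844·log₂(0.3844/0.1017) = 0.73739
  Q(2)·log₂(Q(2)/P(2)) = 0.5628·log₂(0.5628/0.5375) = 0.03735
  Q(3)·log₂(Q(3)/P(3)) = 0.0099·log₂(0.0099/0.2351) = -0.04524
  Q(4)·log₂(Q(4)/P(4)) = 0.0429·log₂(0.0429/0.1257) = -0.06654

D_KL(Q||P) = 0.73739 + 0.03735 - 0.04524 - 0.06654 = 0.66296 ≈ 0.6630 bits

These are NOT equal (difference: 0.3755 bits). KL divergence is asymmetric: D_KL(P||Q) ≠ D_KL(Q||P) in general.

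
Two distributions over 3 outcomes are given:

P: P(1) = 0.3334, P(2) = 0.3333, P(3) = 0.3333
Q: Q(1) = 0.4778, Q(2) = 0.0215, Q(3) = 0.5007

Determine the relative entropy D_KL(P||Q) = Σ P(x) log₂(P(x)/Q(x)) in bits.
0.9492 bits

D_KL(P||Q) = Σ P(x) log₂(P(x)/Q(x))

Computing term by term:
  P(1)·log₂(P(1)/Q(1)) = 0.3334·log₂(0.3334/0.4778) = -0.17309
  P(2)·log₂(P(2)/Q(2)) = 0.3333·log₂(0.3333/0.0215) = 1.31801
  P(3)·log₂(P(3)/Q(3)) = 0.3333·log₂(0.3333/0.5007) = -0.19569

D_KL(P||Q) = -0.17309 + 1.31801 - 0.19569 = 0.94923 ≈ 0.9492 bits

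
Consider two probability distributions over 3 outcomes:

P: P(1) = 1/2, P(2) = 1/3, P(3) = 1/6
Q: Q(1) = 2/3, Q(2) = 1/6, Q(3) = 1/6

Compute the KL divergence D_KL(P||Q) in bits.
0.1258 bits

D_KL(P||Q) = Σ P(x) log₂(P(x)/Q(x))

Computing term by term:
  P(1)·log₂(P(1)/Q(1)) = (1/2)·log₂((1/2)/(2/3)) = -0.20752
  P(2)·log₂(P(2)/Q(2)) = (1/3)·log₂((1/3)/(1/6)) = 0.33333
  P(3)·log₂(P(3)/Q(3)) = (1/6)·log₂((1/6)/(1/6)) = 0.00000

D_KL(P||Q) = -0.20752 + 0.33333 + 0.00000 = 0.12581 ≈ 0.1258 bits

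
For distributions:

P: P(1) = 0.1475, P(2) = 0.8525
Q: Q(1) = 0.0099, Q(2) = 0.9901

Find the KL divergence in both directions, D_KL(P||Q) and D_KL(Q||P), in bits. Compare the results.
D_KL(P||Q) = 0.3908 bits, D_KL(Q||P) = 0.1752 bits. D_KL(P||Q) is larger than D_KL(Q||P) by 0.2156 bits; the two directions differ.

D_KL(P||Q) = Σ P(x) log₂(P(x)/Q(x))

Computing term by term:
  P(1)·log₂(P(1)/Q(1)) = 0.1475·log₂(0.1475/0.0099) = 0.57483
  P(2)·log₂(P(2)/Q(2)) = 0.8525·log₂(0.8525/0.9901) = -0.18403

D_KL(P||Q) = 0.57483 - 0.18403 = 0.39080 ≈ 0.3908 bits

D_KL(Q||P) = Σ Q(x) log₂(Q(x)/P(x))

Computing term by term:
  Q(1)·log₂(Q(1)/P(1)) = 0.0099·log₂(0.0099/0.1475) = -0.03858
  Q(2)·log₂(Q(2)/P(2)) = 0.9901·log₂(0.9901/0.8525) = 0.21374

D_KL(Q||P) = -0.03858 + 0.21374 = 0.17516 ≈ 0.1752 bits

These are NOT equal (difference: 0.2156 bits). KL divergence is asymmetric: D_KL(P||Q) ≠ D_KL(Q||P) in general.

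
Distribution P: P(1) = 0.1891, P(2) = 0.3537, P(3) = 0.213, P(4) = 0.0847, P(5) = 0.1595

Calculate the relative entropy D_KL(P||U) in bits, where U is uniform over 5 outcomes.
0.1379 bits

U(i) = 1/5 for all i

D_KL(P||U) = Σ P(x) log₂(P(x) / (1/5))
           = Σ P(x) log₂(P(x)) + log₂(5)
           = log₂(5) - H(P)

H(P) = -Σ P(x) log₂(P(x)):
  -P(1)·log₂(P(1)) = -(0.1891)·log₂(0.1891) = 0.45437
  -P(2)·log₂(P(2)) = -(0.3537)·log₂(0.3537) = 0.53034
  -P(3)·log₂(P(3)) = -(0.213)·log₂(0.213) = 0.47522
  -P(4)·log₂(P(4)) = -(0.0847)·log₂(0.0847) = 0.30166
  -P(5)·log₂(P(5)) = -(0.1595)·log₂(0.1595) = 0.42242
H(P) = 0.45437 + 0.53034 + 0.47522 + 0.30166 + 0.42242 = 2.18401 bits

log₂(5) = 2.32193 bits

D_KL(P||U) = 2.32193 - 2.18401 = 0.13792 ≈ 0.1379 bits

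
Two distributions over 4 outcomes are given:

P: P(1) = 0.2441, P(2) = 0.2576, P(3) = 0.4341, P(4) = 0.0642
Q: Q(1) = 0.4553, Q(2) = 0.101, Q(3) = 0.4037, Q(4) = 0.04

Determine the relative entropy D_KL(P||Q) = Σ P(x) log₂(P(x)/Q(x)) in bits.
0.2177 bits

D_KL(P||Q) = Σ P(x) log₂(P(x)/Q(x))

Computing term by term:
  P(1)·log₂(P(1)/Q(1)) = 0.2441·log₂(0.2441/0.4553) = -0.21953
  P(2)·log₂(P(2)/Q(2)) = 0.2576·log₂(0.2576/0.101) = 0.34796
  P(3)·log₂(P(3)/Q(3)) = 0.4341·log₂(0.4341/0.4037) = 0.04547
  P(4)·log₂(P(4)/Q(4)) = 0.0642·log₂(0.0642/0.04) = 0.04382

D_KL(P||Q) = -0.21953 + 0.34796 + 0.04547 + 0.04382 = 0.21772 ≈ 0.2177 bits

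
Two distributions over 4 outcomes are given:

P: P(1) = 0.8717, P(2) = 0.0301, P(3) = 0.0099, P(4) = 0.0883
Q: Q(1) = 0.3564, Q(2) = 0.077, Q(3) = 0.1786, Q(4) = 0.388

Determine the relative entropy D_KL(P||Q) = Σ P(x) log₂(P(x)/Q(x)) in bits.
0.8541 bits

D_KL(P||Q) = Σ P(x) log₂(P(x)/Q(x))

Computing term by term:
  P(1)·log₂(P(1)/Q(1)) = 0.8717·log₂(0.8717/0.3564) = 1.12478
  P(2)·log₂(P(2)/Q(2)) = 0.0301·log₂(0.0301/0.077) = -0.04079
  P(3)·log₂(P(3)/Q(3)) = 0.0099·log₂(0.0099/0.1786) = -0.04131
  P(4)·log₂(P(4)/Q(4)) = 0.0883·log₂(0.0883/0.388) = -0.18857

D_KL(P||Q) = 1.12478 - 0.04079 - 0.04131 - 0.18857 = 0.85411 ≈ 0.8541 bits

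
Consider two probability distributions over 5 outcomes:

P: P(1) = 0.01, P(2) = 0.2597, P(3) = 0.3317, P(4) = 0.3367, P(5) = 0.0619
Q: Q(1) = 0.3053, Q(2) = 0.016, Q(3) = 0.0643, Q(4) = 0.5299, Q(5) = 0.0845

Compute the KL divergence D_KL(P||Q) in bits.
1.5319 bits

D_KL(P||Q) = Σ P(x) log₂(P(x)/Q(x))

Computing term by term:
  P(1)·log₂(P(1)/Q(1)) = 0.01·log₂(0.01/0.3053) = -0.04932
  P(2)·log₂(P(2)/Q(2)) = 0.2597·log₂(0.2597/0.016) = 1.04418
  P(3)·log₂(P(3)/Q(3)) = 0.3317·log₂(0.3317/0.0643) = 0.78513
  P(4)·log₂(P(4)/Q(4)) = 0.3367·log₂(0.3367/0.5299) = -0.22029
  P(5)·log₂(P(5)/Q(5)) = 0.0619·log₂(0.0619/0.0845) = -0.02779

D_KL(P||Q) = -0.04932 + 1.04418 + 0.78513 - 0.22029 - 0.02779 = 1.53191 ≈ 1.5319 bits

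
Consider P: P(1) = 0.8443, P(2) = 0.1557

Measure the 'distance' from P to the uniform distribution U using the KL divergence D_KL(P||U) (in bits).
0.3761 bits

U(i) = 1/2 for all i

D_KL(P||U) = Σ P(x) log₂(P(x) / (1/2))
           = Σ P(x) log₂(P(x)) + log₂(2)
           = log₂(2) - H(P)

H(P) = -Σ P(x) log₂(P(x)):
  -P(1)·log₂(P(1)) = -(0.8443)·log₂(0.8443) = 0.20615
  -P(2)·log₂(P(2)) = -(0.1557)·log₂(0.1557) = 0.41777
H(P) = 0.20615 + 0.41777 = 0.62392 bits

log₂(2) = 1.00000 bits

D_KL(P||U) = 1.00000 - 0.62392 = 0.37608 ≈ 0.3761 bits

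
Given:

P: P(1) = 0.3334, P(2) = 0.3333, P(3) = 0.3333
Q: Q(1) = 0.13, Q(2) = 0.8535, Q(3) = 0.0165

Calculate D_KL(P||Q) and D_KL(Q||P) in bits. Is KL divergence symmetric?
D_KL(P||Q) = 1.4461 bits, D_KL(Q||P) = 0.9096 bits. No, KL divergence is not symmetric.

D_KL(P||Q) = Σ P(x) log₂(P(x)/Q(x))

Computing term by term:
  P(1)·log₂(P(1)/Q(1)) = 0.3334·log₂(0.3334/0.13) = 0.45300
  P(2)·log₂(P(2)/Q(2)) = 0.3333·log₂(0.3333/0.8535) = -0.45214
  P(3)·log₂(P(3)/Q(3)) = 0.3333·log₂(0.3333/0.0165) = 1.44528

D_KL(P||Q) = 0.45300 - 0.45214 + 1.44528 = 1.44614 ≈ 1.4461 bits

D_KL(Q||P) = Σ Q(x) log₂(Q(x)/P(x))

Computing term by term:
  Q(1)·log₂(Q(1)/P(1)) = 0.13·log₂(0.13/0.3334) = -0.17664
  Q(2)·log₂(Q(2)/P(2)) = 0.8535·log₂(0.8535/0.3333) = 1.15783
  Q(3)·log₂(Q(3)/P(3)) = 0.0165·log₂(0.0165/0.3333) = -0.07155

D_KL(Q||P) = -0.17664 + 1.15783 - 0.07155 = 0.90964 ≈ 0.9096 bits

These are NOT equal (difference: 0.5365 bits). KL divergence is asymmetric: D_KL(P||Q) ≠ D_KL(Q||P) in general.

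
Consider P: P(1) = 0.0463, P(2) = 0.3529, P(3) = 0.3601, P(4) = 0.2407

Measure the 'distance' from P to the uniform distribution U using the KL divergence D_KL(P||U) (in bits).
0.2393 bits

U(i) = 1/4 for all i

D_KL(P||U) = Σ P(x) log₂(P(x) / (1/4))
           = Σ P(x) log₂(P(x)) + log₂(4)
           = log₂(4) - H(P)

H(P) = -Σ P(x) log₂(P(x)):
  -P(1)·log₂(P(1)) = -(0.0463)·log₂(0.0463) = 0.20524
  -P(2)·log₂(P(2)) = -(0.3529)·log₂(0.3529) = 0.53029
  -P(3)·log₂(P(3)) = -(0.3601)·log₂(0.3601) = 0.53062
  -P(4)·log₂(P(4)) = -(0.2407)·log₂(0.2407) = 0.49456
H(P) = 0.20524 + 0.53029 + 0.53062 + 0.49456 = 1.76071 bits

log₂(4) = 2.00000 bits

D_KL(P||U) = 2.00000 - 1.76071 = 0.23929 ≈ 0.2393 bits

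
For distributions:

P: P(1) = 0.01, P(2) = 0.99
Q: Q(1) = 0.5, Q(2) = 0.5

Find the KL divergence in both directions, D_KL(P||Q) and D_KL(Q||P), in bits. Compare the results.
D_KL(P||Q) = 0.9192 bits, D_KL(Q||P) = 2.3292 bits. D_KL(Q||P) is larger than D_KL(P||Q) by 1.4100 bits; the two directions differ.

D_KL(P||Q) = Σ P(x) log₂(P(x)/Q(x))

Computing term by term:
  P(1)·log₂(P(1)/Q(1)) = 0.01·log₂(0.01/0.5) = -0.05644
  P(2)·log₂(P(2)/Q(2)) = 0.99·log₂(0.99/0.5) = 0.97565

D_KL(P||Q) = -0.05644 + 0.97565 = 0.91921 ≈ 0.9192 bits

D_KL(Q||P) = Σ Q(x) log₂(Q(x)/P(x))

Computing term by term:
  Q(1)·log₂(Q(1)/P(1)) = 0.5·log₂(0.5/0.01) = 2.82193
  Q(2)·log₂(Q(2)/P(2)) = 0.5·log₂(0.5/0.99) = -0.49275

D_KL(Q||P) = 2.82193 - 0.49275 = 2.32918 ≈ 2.3292 bits

These are NOT equal (difference: 1.4100 bits). KL divergence is asymmetric: D_KL(P||Q) ≠ D_KL(Q||P) in general.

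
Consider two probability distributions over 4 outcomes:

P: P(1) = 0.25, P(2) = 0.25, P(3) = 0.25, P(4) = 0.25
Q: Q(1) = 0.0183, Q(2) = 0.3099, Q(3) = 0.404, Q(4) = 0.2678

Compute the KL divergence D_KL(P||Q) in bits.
0.6676 bits

D_KL(P||Q) = Σ P(x) log₂(P(x)/Q(x))

Computing term by term:
  P(1)·log₂(P(1)/Q(1)) = 0.25·log₂(0.25/0.0183) = 0.94300
  P(2)·log₂(P(2)/Q(2)) = 0.25·log₂(0.25/0.3099) = -0.07747
  P(3)·log₂(P(3)/Q(3)) = 0.25·log₂(0.25/0.404) = -0.17311
  P(4)·log₂(P(4)/Q(4)) = 0.25·log₂(0.25/0.2678) = -0.02481

D_KL(P||Q) = 0.94300 - 0.07747 - 0.17311 - 0.02481 = 0.66761 ≈ 0.6676 bits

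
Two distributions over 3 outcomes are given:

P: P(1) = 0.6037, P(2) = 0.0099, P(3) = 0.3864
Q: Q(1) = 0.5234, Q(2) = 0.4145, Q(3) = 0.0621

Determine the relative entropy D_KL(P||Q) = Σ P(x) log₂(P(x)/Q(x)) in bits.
1.0901 bits

D_KL(P||Q) = Σ P(x) log₂(P(x)/Q(x))

Computing term by term:
  P(1)·log₂(P(1)/Q(1)) = 0.6037·log₂(0.6037/0.5234) = 0.12431
  P(2)·log₂(P(2)/Q(2)) = 0.0099·log₂(0.0099/0.4145) = -0.05334
  P(3)·log₂(P(3)/Q(3)) = 0.3864·log₂(0.3864/0.0621) = 1.01910

D_KL(P||Q) = 0.12431 - 0.05334 + 1.01910 = 1.09007 ≈ 1.0901 bits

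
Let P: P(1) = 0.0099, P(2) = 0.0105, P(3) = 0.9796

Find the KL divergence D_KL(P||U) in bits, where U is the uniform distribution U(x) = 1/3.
1.4209 bits

U(i) = 1/3 for all i

D_KL(P||U) = Σ P(x) log₂(P(x) / (1/3))
           = Σ P(x) log₂(P(x)) + log₂(3)
           = log₂(3) - H(P)

H(P) = -Σ P(x) log₂(P(x)):
  -P(1)·log₂(P(1)) = -(0.0099)·log₂(0.0099) = 0.06592
  -P(2)·log₂(P(2)) = -(0.0105)·log₂(0.0105) = 0.06902
  -P(3)·log₂(P(3)) = -(0.9796)·log₂(0.9796) = 0.02913
H(P) = 0.06592 + 0.06902 + 0.02913 = 0.16407 bits

log₂(3) = 1.58496 bits

D_KL(P||U) = 1.58496 - 0.16407 = 1.42089 ≈ 1.4209 bits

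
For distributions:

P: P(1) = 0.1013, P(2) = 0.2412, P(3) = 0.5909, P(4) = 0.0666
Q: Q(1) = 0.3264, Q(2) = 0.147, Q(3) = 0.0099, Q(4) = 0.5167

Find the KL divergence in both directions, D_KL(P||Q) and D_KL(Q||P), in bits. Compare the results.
D_KL(P||Q) = 3.2904 bits, D_KL(Q||P) = 1.9148 bits. D_KL(P||Q) is larger than D_KL(Q||P) by 1.3756 bits; the two directions differ.

D_KL(P||Q) = Σ P(x) log₂(P(x)/Q(x))

Computing term by term:
  P(1)·log₂(P(1)/Q(1)) = 0.1013·log₂(0.1013/0.3264) = -0.17100
  P(2)·log₂(P(2)/Q(2)) = 0.2412·log₂(0.2412/0.147) = 0.17232
  P(3)·log₂(P(3)/Q(3)) = 0.5909·log₂(0.5909/0.0099) = 3.48592
  P(4)·log₂(P(4)/Q(4)) = 0.0666·log₂(0.0666/0.5167) = -0.19685

D_KL(P||Q) = -0.17100 + 0.17232 + 3.48592 - 0.19685 = 3.29039 ≈ 3.2904 bits

D_KL(Q||P) = Σ Q(x) log₂(Q(x)/P(x))

Computing term by term:
  Q(1)·log₂(Q(1)/P(1)) = 0.3264·log₂(0.3264/0.1013) = 0.55097
  Q(2)·log₂(Q(2)/P(2)) = 0.147·log₂(0.147/0.2412) = -0.10502
  Q(3)·log₂(Q(3)/P(3)) = 0.0099·log₂(0.0099/0.5909) = -0.05840
  Q(4)·log₂(Q(4)/P(4)) = 0.5167·log₂(0.5167/0.0666) = 1.52723

D_KL(Q||P) = 0.55097 - 0.10502 - 0.05840 + 1.52723 = 1.91478 ≈ 1.9148 bits

These are NOT equal (difference: 1.3756 bits). KL divergence is asymmetric: D_KL(P||Q) ≠ D_KL(Q||P) in general.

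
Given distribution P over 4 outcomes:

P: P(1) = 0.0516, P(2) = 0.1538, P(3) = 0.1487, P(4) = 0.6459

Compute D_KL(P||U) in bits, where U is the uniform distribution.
0.5478 bits

U(i) = 1/4 for all i

D_KL(P||U) = Σ P(x) log₂(P(x) / (1/4))
           = Σ P(x) log₂(P(x)) + log₂(4)
           = log₂(4) - H(P)

H(P) = -Σ P(x) log₂(P(x)):
  -P(1)·log₂(P(1)) = -(0.0516)·log₂(0.0516) = 0.22067
  -P(2)·log₂(P(2)) = -(0.1538)·log₂(0.1538) = 0.41539
  -P(3)·log₂(P(3)) = -(0.1487)·log₂(0.1487) = 0.40885
  -P(4)·log₂(P(4)) = -(0.6459)·log₂(0.6459) = 0.40732
H(P) = 0.22067 + 0.41539 + 0.40885 + 0.40732 = 1.45223 bits

log₂(4) = 2.00000 bits

D_KL(P||U) = 2.00000 - 1.45223 = 0.54777 ≈ 0.5478 bits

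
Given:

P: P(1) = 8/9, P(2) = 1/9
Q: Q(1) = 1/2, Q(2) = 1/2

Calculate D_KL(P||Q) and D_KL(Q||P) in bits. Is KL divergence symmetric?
D_KL(P||Q) = 0.4967 bits, D_KL(Q||P) = 0.6699 bits. No, KL divergence is not symmetric.

D_KL(P||Q) = Σ P(x) log₂(P(x)/Q(x))

Computing term by term:
  P(1)·log₂(P(1)/Q(1)) = (8/9)·log₂((8/9)/(1/2)) = 0.73784
  P(2)·log₂(P(2)/Q(2)) = (1/9)·log₂((1/9)/(1/2)) = -0.24110

D_KL(P||Q) = 0.73784 - 0.24110 = 0.49674 ≈ 0.4967 bits

D_KL(Q||P) = Σ Q(x) log₂(Q(x)/P(x))

Computing term by term:
  Q(1)·log₂(Q(1)/P(1)) = (1/2)·log₂((1/2)/(8/9)) = -0.41504
  Q(2)·log₂(Q(2)/P(2)) = (1/2)·log₂((1/2)/(1/9)) = 1.08496

D_KL(Q||P) = -0.41504 + 1.08496 = 0.66992 ≈ 0.6699 bits

These are NOT equal (difference: 0.1732 bits). KL divergence is asymmetric: D_KL(P||Q) ≠ D_KL(Q||P) in general.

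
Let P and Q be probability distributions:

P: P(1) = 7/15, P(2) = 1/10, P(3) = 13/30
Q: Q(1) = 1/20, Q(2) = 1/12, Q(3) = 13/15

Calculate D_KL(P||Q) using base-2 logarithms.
1.0968 bits

D_KL(P||Q) = Σ P(x) log₂(P(x)/Q(x))

Computing term by term:
  P(1)·log₂(P(1)/Q(1)) = (7/15)·log₂((7/15)/(1/20)) = 1.50378
  P(2)·log₂(P(2)/Q(2)) = (1/10)·log₂((1/10)/(1/12)) = 0.02630
  P(3)·log₂(P(3)/Q(3)) = (13/30)·log₂((13/30)/(13/15)) = -0.43333

D_KL(P||Q) = 1.50378 + 0.02630 - 0.43333 = 1.09675 ≈ 1.0968 bits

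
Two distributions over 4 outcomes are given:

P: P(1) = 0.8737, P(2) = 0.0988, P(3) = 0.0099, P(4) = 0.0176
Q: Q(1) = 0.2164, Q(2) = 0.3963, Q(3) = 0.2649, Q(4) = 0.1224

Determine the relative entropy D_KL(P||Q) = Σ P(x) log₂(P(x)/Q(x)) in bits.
1.4650 bits

D_KL(P||Q) = Σ P(x) log₂(P(x)/Q(x))

Computing term by term:
  P(1)·log₂(P(1)/Q(1)) = 0.8737·log₂(0.8737/0.2164) = 1.75914
  P(2)·log₂(P(2)/Q(2)) = 0.0988·log₂(0.0988/0.3963) = -0.19800
  P(3)·log₂(P(3)/Q(3)) = 0.0099·log₂(0.0099/0.2649) = -0.04694
  P(4)·log₂(P(4)/Q(4)) = 0.0176·log₂(0.0176/0.1224) = -0.04924

D_KL(P||Q) = 1.75914 - 0.19800 - 0.04694 - 0.04924 = 1.46496 ≈ 1.4650 bits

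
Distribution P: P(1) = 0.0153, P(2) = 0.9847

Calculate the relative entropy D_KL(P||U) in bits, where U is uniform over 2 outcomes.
0.8858 bits

U(i) = 1/2 for all i

D_KL(P||U) = Σ P(x) log₂(P(x) / (1/2))
           = Σ P(x) log₂(P(x)) + log₂(2)
           = log₂(2) - H(P)

H(P) = -Σ P(x) log₂(P(x)):
  -P(1)·log₂(P(1)) = -(0.0153)·log₂(0.0153) = 0.09226
  -P(2)·log₂(P(2)) = -(0.9847)·log₂(0.9847) = 0.02190
H(P) = 0.09226 + 0.02190 = 0.11416 bits

log₂(2) = 1.00000 bits

D_KL(P||U) = 1.00000 - 0.11416 = 0.88584 ≈ 0.8858 bits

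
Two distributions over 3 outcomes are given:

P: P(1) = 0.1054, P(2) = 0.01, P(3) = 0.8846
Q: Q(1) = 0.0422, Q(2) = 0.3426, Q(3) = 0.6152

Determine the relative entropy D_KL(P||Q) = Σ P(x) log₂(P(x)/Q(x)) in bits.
0.5517 bits

D_KL(P||Q) = Σ P(x) log₂(P(x)/Q(x))

Computing term by term:
  P(1)·log₂(P(1)/Q(1)) = 0.1054·log₂(0.1054/0.0422) = 0.13919
  P(2)·log₂(P(2)/Q(2)) = 0.01·log₂(0.01/0.3426) = -0.05098
  P(3)·log₂(P(3)/Q(3)) = 0.8846·log₂(0.8846/0.6152) = 0.46350

D_KL(P||Q) = 0.13919 - 0.05098 + 0.46350 = 0.55171 ≈ 0.5517 bits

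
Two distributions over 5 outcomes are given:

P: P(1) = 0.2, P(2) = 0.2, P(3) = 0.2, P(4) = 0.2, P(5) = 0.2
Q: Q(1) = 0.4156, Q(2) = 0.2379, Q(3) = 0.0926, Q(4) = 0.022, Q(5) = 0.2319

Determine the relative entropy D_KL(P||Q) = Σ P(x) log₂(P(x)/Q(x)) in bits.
0.5553 bits

D_KL(P||Q) = Σ P(x) log₂(P(x)/Q(x))

Computing term by term:
  P(1)·log₂(P(1)/Q(1)) = 0.2·log₂(0.2/0.4156) = -0.21104
  P(2)·log₂(P(2)/Q(2)) = 0.2·log₂(0.2/0.2379) = -0.05007
  P(3)·log₂(P(3)/Q(3)) = 0.2·log₂(0.2/0.0926) = 0.22218
  P(4)·log₂(P(4)/Q(4)) = 0.2·log₂(0.2/0.022) = 0.63688
  P(5)·log₂(P(5)/Q(5)) = 0.2·log₂(0.2/0.2319) = -0.04270

D_KL(P||Q) = -0.21104 - 0.05007 + 0.22218 + 0.63688 - 0.04270 = 0.55525 ≈ 0.5553 bits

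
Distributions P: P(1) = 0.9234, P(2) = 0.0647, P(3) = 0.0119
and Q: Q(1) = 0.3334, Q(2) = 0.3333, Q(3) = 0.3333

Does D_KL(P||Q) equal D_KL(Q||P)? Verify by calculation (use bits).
D_KL(P||Q) = 1.1469 bits, D_KL(Q||P) = 1.9007 bits. No — D_KL(P||Q) ≠ D_KL(Q||P) for this pair.

D_KL(P||Q) = Σ P(x) log₂(P(x)/Q(x))

Computing term by term:
  P(1)·log₂(P(1)/Q(1)) = 0.9234·log₂(0.9234/0.3334) = 1.35712
  P(2)·log₂(P(2)/Q(2)) = 0.0647·log₂(0.0647/0.3333) = -0.15301
  P(3)·log₂(P(3)/Q(3)) = 0.0119·log₂(0.0119/0.3333) = -0.05721

D_KL(P||Q) = 1.35712 - 0.15301 - 0.05721 = 1.14690 ≈ 1.1469 bits

D_KL(Q||P) = Σ Q(x) log₂(Q(x)/P(x))

Computing term by term:
  Q(1)·log₂(Q(1)/P(1)) = 0.3334·log₂(0.3334/0.9234) = -0.49000
  Q(2)·log₂(Q(2)/P(2)) = 0.3333·log₂(0.3333/0.0647) = 0.78825
  Q(3)·log₂(Q(3)/P(3)) = 0.3333·log₂(0.3333/0.0119) = 1.60244

D_KL(Q||P) = -0.49000 + 0.78825 + 1.60244 = 1.90069 ≈ 1.9007 bits

These are NOT equal (difference: 0.7538 bits). KL divergence is asymmetric: D_KL(P||Q) ≠ D_KL(Q||P) in general.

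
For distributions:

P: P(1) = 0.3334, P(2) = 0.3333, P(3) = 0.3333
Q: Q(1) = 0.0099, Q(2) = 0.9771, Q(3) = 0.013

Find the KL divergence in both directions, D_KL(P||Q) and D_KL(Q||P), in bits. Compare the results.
D_KL(P||Q) = 2.7343 bits, D_KL(Q||P) = 1.4051 bits. D_KL(P||Q) is larger than D_KL(Q||P) by 1.3292 bits; the two directions differ.

D_KL(P||Q) = Σ P(x) log₂(P(x)/Q(x))

Computing term by term:
  P(1)·log₂(P(1)/Q(1)) = 0.3334·log₂(0.3334/0.0099) = 1.69157
  P(2)·log₂(P(2)/Q(2)) = 0.3333·log₂(0.3333/0.9771) = -0.51718
  P(3)·log₂(P(3)/Q(3)) = 0.3333·log₂(0.3333/0.013) = 1.55992

D_KL(P||Q) = 1.69157 - 0.51718 + 1.55992 = 2.73431 ≈ 2.7343 bits

D_KL(Q||P) = Σ Q(x) log₂(Q(x)/P(x))

Computing term by term:
  Q(1)·log₂(Q(1)/P(1)) = 0.0099·log₂(0.0099/0.3334) = -0.05023
  Q(2)·log₂(Q(2)/P(2)) = 0.9771·log₂(0.9771/0.3333) = 1.51615
  Q(3)·log₂(Q(3)/P(3)) = 0.013·log₂(0.013/0.3333) = -0.06084

D_KL(Q||P) = -0.05023 + 1.51615 - 0.06084 = 1.40508 ≈ 1.4051 bits

These are NOT equal (difference: 1.3292 bits). KL divergence is asymmetric: D_KL(P||Q) ≠ D_KL(Q||P) in general.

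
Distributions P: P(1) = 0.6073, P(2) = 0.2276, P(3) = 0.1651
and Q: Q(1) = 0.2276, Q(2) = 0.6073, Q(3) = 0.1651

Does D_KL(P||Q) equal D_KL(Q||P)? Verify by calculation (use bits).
D_KL(P||Q) = 0.5376 bits, D_KL(Q||P) = 0.5376 bits. Yes — for this pair D_KL(P||Q) = D_KL(Q||P).

D_KL(P||Q) = Σ P(x) log₂(P(x)/Q(x))

Computing term by term:
  P(1)·log₂(P(1)/Q(1)) = 0.6073·log₂(0.6073/0.2276) = 0.85988
  P(2)·log₂(P(2)/Q(2)) = 0.2276·log₂(0.2276/0.6073) = -0.32226
  P(3)·log₂(P(3)/Q(3)) = 0.1651·log₂(0.1651/0.1651) = 0.00000

D_KL(P||Q) = 0.85988 - 0.32226 + 0.00000 = 0.53762 ≈ 0.5376 bits

D_KL(Q||P) = Σ Q(x) log₂(Q(x)/P(x))

Computing term by term:
  Q(1)·log₂(Q(1)/P(1)) = 0.2276·log₂(0.2276/0.6073) = -0.32226
  Q(2)·log₂(Q(2)/P(2)) = 0.6073·log₂(0.6073/0.2276) = 0.85988
  Q(3)·log₂(Q(3)/P(3)) = 0.1651·log₂(0.1651/0.1651) = 0.00000

D_KL(Q||P) = -0.32226 + 0.85988 + 0.00000 = 0.53762 ≈ 0.5376 bits

These ARE equal here. Q is P with outcomes relabeled (Q(1) = P(2), Q(2) = P(1)) by a relabeling that is its own inverse, so the two sums contain exactly the same terms in a different order. This is a special case — KL divergence is not symmetric in general: D_KL(P||Q) ≠ D_KL(Q||P) for most P, Q.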